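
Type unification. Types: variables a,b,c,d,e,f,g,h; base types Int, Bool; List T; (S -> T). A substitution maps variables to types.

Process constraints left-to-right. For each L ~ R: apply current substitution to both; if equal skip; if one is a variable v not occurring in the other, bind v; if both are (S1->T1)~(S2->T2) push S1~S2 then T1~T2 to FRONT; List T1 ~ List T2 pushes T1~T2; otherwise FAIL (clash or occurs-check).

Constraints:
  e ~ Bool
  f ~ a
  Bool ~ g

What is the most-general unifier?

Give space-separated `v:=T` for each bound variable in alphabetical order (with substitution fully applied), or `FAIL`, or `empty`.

Answer: e:=Bool f:=a g:=Bool

Derivation:
step 1: unify e ~ Bool  [subst: {-} | 2 pending]
  bind e := Bool
step 2: unify f ~ a  [subst: {e:=Bool} | 1 pending]
  bind f := a
step 3: unify Bool ~ g  [subst: {e:=Bool, f:=a} | 0 pending]
  bind g := Bool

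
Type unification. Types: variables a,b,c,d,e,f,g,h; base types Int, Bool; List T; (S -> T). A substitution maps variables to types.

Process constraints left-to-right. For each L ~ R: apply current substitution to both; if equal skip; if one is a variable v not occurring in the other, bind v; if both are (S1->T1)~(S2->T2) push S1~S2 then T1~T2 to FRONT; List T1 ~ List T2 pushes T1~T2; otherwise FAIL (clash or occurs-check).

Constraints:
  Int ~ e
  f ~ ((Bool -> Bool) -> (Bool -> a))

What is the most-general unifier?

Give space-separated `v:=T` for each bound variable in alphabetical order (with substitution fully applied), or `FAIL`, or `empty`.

step 1: unify Int ~ e  [subst: {-} | 1 pending]
  bind e := Int
step 2: unify f ~ ((Bool -> Bool) -> (Bool -> a))  [subst: {e:=Int} | 0 pending]
  bind f := ((Bool -> Bool) -> (Bool -> a))

Answer: e:=Int f:=((Bool -> Bool) -> (Bool -> a))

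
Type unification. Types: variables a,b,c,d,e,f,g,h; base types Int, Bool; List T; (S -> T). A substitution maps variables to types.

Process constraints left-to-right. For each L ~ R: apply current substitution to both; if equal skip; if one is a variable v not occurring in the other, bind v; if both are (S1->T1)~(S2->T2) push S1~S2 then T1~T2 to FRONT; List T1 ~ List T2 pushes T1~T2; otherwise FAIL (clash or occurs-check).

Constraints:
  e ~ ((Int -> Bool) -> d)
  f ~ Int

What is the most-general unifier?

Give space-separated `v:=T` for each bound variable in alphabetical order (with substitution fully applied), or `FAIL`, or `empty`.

Answer: e:=((Int -> Bool) -> d) f:=Int

Derivation:
step 1: unify e ~ ((Int -> Bool) -> d)  [subst: {-} | 1 pending]
  bind e := ((Int -> Bool) -> d)
step 2: unify f ~ Int  [subst: {e:=((Int -> Bool) -> d)} | 0 pending]
  bind f := Int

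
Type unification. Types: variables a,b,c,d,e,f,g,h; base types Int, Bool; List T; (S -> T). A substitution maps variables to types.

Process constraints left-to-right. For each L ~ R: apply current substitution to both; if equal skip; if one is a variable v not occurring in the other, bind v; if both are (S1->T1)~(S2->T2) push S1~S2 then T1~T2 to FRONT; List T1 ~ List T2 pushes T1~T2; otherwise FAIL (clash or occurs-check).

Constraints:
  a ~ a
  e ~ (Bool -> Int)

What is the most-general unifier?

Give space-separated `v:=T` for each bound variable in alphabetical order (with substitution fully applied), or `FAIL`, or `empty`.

step 1: unify a ~ a  [subst: {-} | 1 pending]
  -> identical, skip
step 2: unify e ~ (Bool -> Int)  [subst: {-} | 0 pending]
  bind e := (Bool -> Int)

Answer: e:=(Bool -> Int)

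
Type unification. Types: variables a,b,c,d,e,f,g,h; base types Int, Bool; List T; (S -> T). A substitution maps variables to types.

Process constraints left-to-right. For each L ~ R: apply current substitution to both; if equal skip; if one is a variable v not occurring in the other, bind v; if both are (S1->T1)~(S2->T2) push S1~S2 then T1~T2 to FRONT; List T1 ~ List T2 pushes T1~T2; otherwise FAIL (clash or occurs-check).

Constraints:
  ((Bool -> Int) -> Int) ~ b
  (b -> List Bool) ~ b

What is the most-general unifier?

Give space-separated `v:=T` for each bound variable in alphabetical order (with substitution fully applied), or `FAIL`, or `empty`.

step 1: unify ((Bool -> Int) -> Int) ~ b  [subst: {-} | 1 pending]
  bind b := ((Bool -> Int) -> Int)
step 2: unify (((Bool -> Int) -> Int) -> List Bool) ~ ((Bool -> Int) -> Int)  [subst: {b:=((Bool -> Int) -> Int)} | 0 pending]
  -> decompose arrow: push ((Bool -> Int) -> Int)~(Bool -> Int), List Bool~Int
step 3: unify ((Bool -> Int) -> Int) ~ (Bool -> Int)  [subst: {b:=((Bool -> Int) -> Int)} | 1 pending]
  -> decompose arrow: push (Bool -> Int)~Bool, Int~Int
step 4: unify (Bool -> Int) ~ Bool  [subst: {b:=((Bool -> Int) -> Int)} | 2 pending]
  clash: (Bool -> Int) vs Bool

Answer: FAIL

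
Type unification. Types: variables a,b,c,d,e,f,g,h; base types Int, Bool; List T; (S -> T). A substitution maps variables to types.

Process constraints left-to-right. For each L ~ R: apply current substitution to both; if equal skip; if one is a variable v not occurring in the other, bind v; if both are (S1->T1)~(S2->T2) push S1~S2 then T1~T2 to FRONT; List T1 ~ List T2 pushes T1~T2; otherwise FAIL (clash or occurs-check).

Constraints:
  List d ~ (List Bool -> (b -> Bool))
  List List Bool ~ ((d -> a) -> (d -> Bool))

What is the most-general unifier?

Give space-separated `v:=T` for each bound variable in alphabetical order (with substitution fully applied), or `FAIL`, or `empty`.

Answer: FAIL

Derivation:
step 1: unify List d ~ (List Bool -> (b -> Bool))  [subst: {-} | 1 pending]
  clash: List d vs (List Bool -> (b -> Bool))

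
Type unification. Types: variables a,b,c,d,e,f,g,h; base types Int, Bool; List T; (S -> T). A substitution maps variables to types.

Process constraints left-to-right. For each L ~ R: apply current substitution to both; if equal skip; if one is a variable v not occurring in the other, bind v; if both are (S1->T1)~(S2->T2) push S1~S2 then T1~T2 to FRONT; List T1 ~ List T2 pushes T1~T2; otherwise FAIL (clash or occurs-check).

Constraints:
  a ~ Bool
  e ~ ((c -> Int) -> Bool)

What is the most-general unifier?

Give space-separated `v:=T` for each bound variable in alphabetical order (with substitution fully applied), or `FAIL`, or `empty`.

step 1: unify a ~ Bool  [subst: {-} | 1 pending]
  bind a := Bool
step 2: unify e ~ ((c -> Int) -> Bool)  [subst: {a:=Bool} | 0 pending]
  bind e := ((c -> Int) -> Bool)

Answer: a:=Bool e:=((c -> Int) -> Bool)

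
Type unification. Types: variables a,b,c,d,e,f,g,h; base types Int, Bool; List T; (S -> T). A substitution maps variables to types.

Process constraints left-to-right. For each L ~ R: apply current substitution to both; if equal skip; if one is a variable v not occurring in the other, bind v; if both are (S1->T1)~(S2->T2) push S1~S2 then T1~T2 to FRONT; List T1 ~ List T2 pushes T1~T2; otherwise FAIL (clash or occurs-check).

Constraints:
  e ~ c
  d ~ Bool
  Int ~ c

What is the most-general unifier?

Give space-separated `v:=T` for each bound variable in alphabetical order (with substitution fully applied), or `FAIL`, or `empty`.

step 1: unify e ~ c  [subst: {-} | 2 pending]
  bind e := c
step 2: unify d ~ Bool  [subst: {e:=c} | 1 pending]
  bind d := Bool
step 3: unify Int ~ c  [subst: {e:=c, d:=Bool} | 0 pending]
  bind c := Int

Answer: c:=Int d:=Bool e:=Int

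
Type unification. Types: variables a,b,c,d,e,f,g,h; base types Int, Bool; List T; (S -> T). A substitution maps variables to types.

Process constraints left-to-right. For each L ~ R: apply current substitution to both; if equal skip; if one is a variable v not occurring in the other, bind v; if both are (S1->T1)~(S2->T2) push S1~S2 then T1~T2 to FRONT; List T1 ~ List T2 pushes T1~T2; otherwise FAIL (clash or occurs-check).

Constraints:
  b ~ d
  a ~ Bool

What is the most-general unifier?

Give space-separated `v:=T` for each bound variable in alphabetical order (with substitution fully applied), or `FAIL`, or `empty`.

step 1: unify b ~ d  [subst: {-} | 1 pending]
  bind b := d
step 2: unify a ~ Bool  [subst: {b:=d} | 0 pending]
  bind a := Bool

Answer: a:=Bool b:=d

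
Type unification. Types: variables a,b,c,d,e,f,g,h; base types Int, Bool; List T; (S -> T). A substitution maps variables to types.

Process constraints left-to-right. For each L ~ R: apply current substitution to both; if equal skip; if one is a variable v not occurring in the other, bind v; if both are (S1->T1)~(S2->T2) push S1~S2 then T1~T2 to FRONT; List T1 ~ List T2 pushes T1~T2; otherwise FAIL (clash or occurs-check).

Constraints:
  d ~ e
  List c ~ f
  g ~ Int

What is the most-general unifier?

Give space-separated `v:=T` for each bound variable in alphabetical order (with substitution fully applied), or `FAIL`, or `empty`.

step 1: unify d ~ e  [subst: {-} | 2 pending]
  bind d := e
step 2: unify List c ~ f  [subst: {d:=e} | 1 pending]
  bind f := List c
step 3: unify g ~ Int  [subst: {d:=e, f:=List c} | 0 pending]
  bind g := Int

Answer: d:=e f:=List c g:=Int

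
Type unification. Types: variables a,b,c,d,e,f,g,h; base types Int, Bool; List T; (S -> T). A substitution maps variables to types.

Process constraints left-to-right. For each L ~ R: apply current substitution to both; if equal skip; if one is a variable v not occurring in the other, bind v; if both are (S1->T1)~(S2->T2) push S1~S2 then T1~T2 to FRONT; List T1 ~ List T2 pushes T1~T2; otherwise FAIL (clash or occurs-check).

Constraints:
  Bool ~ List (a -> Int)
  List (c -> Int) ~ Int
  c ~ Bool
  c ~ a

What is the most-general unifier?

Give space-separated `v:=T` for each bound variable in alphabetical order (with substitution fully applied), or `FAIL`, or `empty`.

step 1: unify Bool ~ List (a -> Int)  [subst: {-} | 3 pending]
  clash: Bool vs List (a -> Int)

Answer: FAIL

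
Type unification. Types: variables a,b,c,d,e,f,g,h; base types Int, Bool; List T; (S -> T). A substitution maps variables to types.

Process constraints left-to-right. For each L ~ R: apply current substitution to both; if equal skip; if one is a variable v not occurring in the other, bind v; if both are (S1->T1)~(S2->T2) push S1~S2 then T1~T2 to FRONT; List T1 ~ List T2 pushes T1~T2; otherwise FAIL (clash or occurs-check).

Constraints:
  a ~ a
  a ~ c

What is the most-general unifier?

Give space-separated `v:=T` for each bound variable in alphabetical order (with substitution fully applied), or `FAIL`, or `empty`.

Answer: a:=c

Derivation:
step 1: unify a ~ a  [subst: {-} | 1 pending]
  -> identical, skip
step 2: unify a ~ c  [subst: {-} | 0 pending]
  bind a := c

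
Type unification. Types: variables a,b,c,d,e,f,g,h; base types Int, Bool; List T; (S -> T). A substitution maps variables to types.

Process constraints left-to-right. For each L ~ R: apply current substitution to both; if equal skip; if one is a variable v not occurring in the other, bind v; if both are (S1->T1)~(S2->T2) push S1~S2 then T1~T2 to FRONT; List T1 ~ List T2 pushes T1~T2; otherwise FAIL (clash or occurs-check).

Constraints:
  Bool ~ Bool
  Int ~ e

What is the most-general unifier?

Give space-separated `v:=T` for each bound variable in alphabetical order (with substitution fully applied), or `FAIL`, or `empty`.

Answer: e:=Int

Derivation:
step 1: unify Bool ~ Bool  [subst: {-} | 1 pending]
  -> identical, skip
step 2: unify Int ~ e  [subst: {-} | 0 pending]
  bind e := Int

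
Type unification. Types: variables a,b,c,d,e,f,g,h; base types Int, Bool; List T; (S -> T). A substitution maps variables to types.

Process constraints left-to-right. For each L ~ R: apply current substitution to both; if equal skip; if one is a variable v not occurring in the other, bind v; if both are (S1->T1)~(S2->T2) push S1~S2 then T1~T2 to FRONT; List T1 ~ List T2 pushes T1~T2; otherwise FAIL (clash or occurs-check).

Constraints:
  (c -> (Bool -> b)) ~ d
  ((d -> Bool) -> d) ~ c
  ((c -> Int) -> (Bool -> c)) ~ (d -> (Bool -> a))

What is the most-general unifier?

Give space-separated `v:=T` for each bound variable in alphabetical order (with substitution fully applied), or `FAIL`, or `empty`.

Answer: FAIL

Derivation:
step 1: unify (c -> (Bool -> b)) ~ d  [subst: {-} | 2 pending]
  bind d := (c -> (Bool -> b))
step 2: unify (((c -> (Bool -> b)) -> Bool) -> (c -> (Bool -> b))) ~ c  [subst: {d:=(c -> (Bool -> b))} | 1 pending]
  occurs-check fail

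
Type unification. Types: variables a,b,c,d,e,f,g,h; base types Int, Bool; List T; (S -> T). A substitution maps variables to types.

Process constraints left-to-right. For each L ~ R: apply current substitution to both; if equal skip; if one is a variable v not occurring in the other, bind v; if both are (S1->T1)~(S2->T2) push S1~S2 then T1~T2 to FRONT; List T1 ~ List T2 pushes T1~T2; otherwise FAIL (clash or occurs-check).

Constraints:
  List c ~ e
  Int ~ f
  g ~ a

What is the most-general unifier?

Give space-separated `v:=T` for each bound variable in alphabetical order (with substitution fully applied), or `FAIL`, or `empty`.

Answer: e:=List c f:=Int g:=a

Derivation:
step 1: unify List c ~ e  [subst: {-} | 2 pending]
  bind e := List c
step 2: unify Int ~ f  [subst: {e:=List c} | 1 pending]
  bind f := Int
step 3: unify g ~ a  [subst: {e:=List c, f:=Int} | 0 pending]
  bind g := a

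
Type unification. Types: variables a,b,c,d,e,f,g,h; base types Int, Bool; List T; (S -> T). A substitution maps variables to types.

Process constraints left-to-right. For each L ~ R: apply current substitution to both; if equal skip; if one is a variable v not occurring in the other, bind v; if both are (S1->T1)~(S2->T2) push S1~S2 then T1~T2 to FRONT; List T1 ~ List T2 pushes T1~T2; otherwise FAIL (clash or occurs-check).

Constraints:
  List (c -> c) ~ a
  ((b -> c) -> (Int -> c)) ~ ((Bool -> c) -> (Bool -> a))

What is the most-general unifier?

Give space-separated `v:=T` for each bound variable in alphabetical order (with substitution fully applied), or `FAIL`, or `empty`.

step 1: unify List (c -> c) ~ a  [subst: {-} | 1 pending]
  bind a := List (c -> c)
step 2: unify ((b -> c) -> (Int -> c)) ~ ((Bool -> c) -> (Bool -> List (c -> c)))  [subst: {a:=List (c -> c)} | 0 pending]
  -> decompose arrow: push (b -> c)~(Bool -> c), (Int -> c)~(Bool -> List (c -> c))
step 3: unify (b -> c) ~ (Bool -> c)  [subst: {a:=List (c -> c)} | 1 pending]
  -> decompose arrow: push b~Bool, c~c
step 4: unify b ~ Bool  [subst: {a:=List (c -> c)} | 2 pending]
  bind b := Bool
step 5: unify c ~ c  [subst: {a:=List (c -> c), b:=Bool} | 1 pending]
  -> identical, skip
step 6: unify (Int -> c) ~ (Bool -> List (c -> c))  [subst: {a:=List (c -> c), b:=Bool} | 0 pending]
  -> decompose arrow: push Int~Bool, c~List (c -> c)
step 7: unify Int ~ Bool  [subst: {a:=List (c -> c), b:=Bool} | 1 pending]
  clash: Int vs Bool

Answer: FAIL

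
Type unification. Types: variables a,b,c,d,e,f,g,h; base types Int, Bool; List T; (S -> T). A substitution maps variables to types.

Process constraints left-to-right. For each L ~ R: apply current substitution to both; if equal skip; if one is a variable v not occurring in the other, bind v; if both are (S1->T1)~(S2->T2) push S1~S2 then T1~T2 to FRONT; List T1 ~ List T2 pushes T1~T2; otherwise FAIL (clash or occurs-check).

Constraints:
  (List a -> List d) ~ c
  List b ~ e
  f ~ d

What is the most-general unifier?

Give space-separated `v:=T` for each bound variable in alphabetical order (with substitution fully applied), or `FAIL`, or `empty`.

step 1: unify (List a -> List d) ~ c  [subst: {-} | 2 pending]
  bind c := (List a -> List d)
step 2: unify List b ~ e  [subst: {c:=(List a -> List d)} | 1 pending]
  bind e := List b
step 3: unify f ~ d  [subst: {c:=(List a -> List d), e:=List b} | 0 pending]
  bind f := d

Answer: c:=(List a -> List d) e:=List b f:=d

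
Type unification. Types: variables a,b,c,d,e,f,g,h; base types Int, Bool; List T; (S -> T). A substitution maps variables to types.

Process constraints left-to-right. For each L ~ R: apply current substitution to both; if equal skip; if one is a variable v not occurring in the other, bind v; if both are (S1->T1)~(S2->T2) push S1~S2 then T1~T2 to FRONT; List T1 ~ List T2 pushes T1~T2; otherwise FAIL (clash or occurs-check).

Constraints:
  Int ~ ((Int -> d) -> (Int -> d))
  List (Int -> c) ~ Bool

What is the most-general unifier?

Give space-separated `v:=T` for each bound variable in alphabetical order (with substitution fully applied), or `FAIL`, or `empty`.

Answer: FAIL

Derivation:
step 1: unify Int ~ ((Int -> d) -> (Int -> d))  [subst: {-} | 1 pending]
  clash: Int vs ((Int -> d) -> (Int -> d))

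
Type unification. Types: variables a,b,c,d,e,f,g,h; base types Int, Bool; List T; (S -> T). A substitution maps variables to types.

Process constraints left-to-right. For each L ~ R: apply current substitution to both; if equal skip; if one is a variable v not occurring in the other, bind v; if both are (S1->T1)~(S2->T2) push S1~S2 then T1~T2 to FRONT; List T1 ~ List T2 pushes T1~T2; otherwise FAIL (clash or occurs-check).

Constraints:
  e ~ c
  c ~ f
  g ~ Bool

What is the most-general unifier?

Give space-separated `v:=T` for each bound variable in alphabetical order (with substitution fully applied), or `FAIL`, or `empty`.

step 1: unify e ~ c  [subst: {-} | 2 pending]
  bind e := c
step 2: unify c ~ f  [subst: {e:=c} | 1 pending]
  bind c := f
step 3: unify g ~ Bool  [subst: {e:=c, c:=f} | 0 pending]
  bind g := Bool

Answer: c:=f e:=f g:=Bool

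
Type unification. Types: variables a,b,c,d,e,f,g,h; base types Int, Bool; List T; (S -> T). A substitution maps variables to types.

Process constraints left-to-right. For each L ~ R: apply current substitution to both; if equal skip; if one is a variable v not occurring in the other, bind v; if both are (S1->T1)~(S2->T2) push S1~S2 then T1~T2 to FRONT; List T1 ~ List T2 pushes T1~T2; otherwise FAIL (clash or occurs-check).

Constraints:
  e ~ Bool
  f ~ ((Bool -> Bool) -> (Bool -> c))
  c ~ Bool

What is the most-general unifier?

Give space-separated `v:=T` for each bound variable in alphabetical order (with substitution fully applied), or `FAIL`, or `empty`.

step 1: unify e ~ Bool  [subst: {-} | 2 pending]
  bind e := Bool
step 2: unify f ~ ((Bool -> Bool) -> (Bool -> c))  [subst: {e:=Bool} | 1 pending]
  bind f := ((Bool -> Bool) -> (Bool -> c))
step 3: unify c ~ Bool  [subst: {e:=Bool, f:=((Bool -> Bool) -> (Bool -> c))} | 0 pending]
  bind c := Bool

Answer: c:=Bool e:=Bool f:=((Bool -> Bool) -> (Bool -> Bool))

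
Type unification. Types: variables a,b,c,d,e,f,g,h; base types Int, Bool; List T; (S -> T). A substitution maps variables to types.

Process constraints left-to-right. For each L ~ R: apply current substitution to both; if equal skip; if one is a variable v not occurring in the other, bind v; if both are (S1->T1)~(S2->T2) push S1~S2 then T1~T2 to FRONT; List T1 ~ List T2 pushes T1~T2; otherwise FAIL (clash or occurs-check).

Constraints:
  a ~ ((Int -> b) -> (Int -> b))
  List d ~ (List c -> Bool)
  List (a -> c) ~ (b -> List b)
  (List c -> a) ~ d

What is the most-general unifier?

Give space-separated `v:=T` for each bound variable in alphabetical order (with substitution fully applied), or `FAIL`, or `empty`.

step 1: unify a ~ ((Int -> b) -> (Int -> b))  [subst: {-} | 3 pending]
  bind a := ((Int -> b) -> (Int -> b))
step 2: unify List d ~ (List c -> Bool)  [subst: {a:=((Int -> b) -> (Int -> b))} | 2 pending]
  clash: List d vs (List c -> Bool)

Answer: FAIL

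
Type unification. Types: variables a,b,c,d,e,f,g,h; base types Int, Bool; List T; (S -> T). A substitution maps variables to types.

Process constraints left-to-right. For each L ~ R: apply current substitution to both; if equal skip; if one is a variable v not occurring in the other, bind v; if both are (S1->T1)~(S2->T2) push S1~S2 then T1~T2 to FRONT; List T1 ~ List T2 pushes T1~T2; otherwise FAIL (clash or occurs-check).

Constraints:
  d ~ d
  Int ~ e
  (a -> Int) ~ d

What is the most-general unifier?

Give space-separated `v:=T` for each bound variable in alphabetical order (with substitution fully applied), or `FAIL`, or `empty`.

step 1: unify d ~ d  [subst: {-} | 2 pending]
  -> identical, skip
step 2: unify Int ~ e  [subst: {-} | 1 pending]
  bind e := Int
step 3: unify (a -> Int) ~ d  [subst: {e:=Int} | 0 pending]
  bind d := (a -> Int)

Answer: d:=(a -> Int) e:=Int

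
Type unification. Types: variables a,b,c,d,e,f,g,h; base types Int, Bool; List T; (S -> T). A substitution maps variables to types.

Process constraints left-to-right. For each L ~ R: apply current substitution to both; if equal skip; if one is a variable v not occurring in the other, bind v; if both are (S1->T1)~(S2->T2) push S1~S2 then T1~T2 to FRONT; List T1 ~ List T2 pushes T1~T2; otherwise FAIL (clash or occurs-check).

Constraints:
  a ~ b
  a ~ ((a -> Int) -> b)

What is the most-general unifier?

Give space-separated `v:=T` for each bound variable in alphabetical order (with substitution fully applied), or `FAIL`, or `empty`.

Answer: FAIL

Derivation:
step 1: unify a ~ b  [subst: {-} | 1 pending]
  bind a := b
step 2: unify b ~ ((b -> Int) -> b)  [subst: {a:=b} | 0 pending]
  occurs-check fail: b in ((b -> Int) -> b)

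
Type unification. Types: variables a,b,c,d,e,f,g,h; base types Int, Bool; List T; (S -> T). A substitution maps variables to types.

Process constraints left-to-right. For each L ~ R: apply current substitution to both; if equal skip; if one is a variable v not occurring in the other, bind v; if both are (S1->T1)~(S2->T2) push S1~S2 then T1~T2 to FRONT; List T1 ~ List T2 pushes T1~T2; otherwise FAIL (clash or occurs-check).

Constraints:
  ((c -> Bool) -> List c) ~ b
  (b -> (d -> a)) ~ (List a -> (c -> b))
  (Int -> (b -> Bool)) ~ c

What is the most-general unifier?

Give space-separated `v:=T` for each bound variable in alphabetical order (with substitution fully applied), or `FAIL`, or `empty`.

step 1: unify ((c -> Bool) -> List c) ~ b  [subst: {-} | 2 pending]
  bind b := ((c -> Bool) -> List c)
step 2: unify (((c -> Bool) -> List c) -> (d -> a)) ~ (List a -> (c -> ((c -> Bool) -> List c)))  [subst: {b:=((c -> Bool) -> List c)} | 1 pending]
  -> decompose arrow: push ((c -> Bool) -> List c)~List a, (d -> a)~(c -> ((c -> Bool) -> List c))
step 3: unify ((c -> Bool) -> List c) ~ List a  [subst: {b:=((c -> Bool) -> List c)} | 2 pending]
  clash: ((c -> Bool) -> List c) vs List a

Answer: FAIL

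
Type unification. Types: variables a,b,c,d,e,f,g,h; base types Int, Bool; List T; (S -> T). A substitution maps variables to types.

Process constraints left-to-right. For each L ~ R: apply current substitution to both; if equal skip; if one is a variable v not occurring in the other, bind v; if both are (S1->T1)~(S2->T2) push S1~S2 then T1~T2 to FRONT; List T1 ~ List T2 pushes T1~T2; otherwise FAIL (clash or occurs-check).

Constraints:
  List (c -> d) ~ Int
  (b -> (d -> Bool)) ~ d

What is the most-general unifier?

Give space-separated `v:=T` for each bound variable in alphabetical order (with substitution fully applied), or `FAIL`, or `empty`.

step 1: unify List (c -> d) ~ Int  [subst: {-} | 1 pending]
  clash: List (c -> d) vs Int

Answer: FAIL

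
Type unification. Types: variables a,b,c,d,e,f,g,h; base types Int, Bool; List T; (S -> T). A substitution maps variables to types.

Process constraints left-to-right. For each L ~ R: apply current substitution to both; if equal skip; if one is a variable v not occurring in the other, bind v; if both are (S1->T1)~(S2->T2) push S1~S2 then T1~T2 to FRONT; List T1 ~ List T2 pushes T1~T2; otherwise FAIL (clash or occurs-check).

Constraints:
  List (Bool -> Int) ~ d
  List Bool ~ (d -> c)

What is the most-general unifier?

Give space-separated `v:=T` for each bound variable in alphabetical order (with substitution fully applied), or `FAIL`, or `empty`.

Answer: FAIL

Derivation:
step 1: unify List (Bool -> Int) ~ d  [subst: {-} | 1 pending]
  bind d := List (Bool -> Int)
step 2: unify List Bool ~ (List (Bool -> Int) -> c)  [subst: {d:=List (Bool -> Int)} | 0 pending]
  clash: List Bool vs (List (Bool -> Int) -> c)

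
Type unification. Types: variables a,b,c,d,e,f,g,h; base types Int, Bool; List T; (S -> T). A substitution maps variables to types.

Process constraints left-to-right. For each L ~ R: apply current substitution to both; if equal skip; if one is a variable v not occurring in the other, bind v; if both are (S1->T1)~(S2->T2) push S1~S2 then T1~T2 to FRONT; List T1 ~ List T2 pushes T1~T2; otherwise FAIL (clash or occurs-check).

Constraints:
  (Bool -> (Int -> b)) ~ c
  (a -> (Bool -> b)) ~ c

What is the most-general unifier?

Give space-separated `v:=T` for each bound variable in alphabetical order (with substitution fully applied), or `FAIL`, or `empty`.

step 1: unify (Bool -> (Int -> b)) ~ c  [subst: {-} | 1 pending]
  bind c := (Bool -> (Int -> b))
step 2: unify (a -> (Bool -> b)) ~ (Bool -> (Int -> b))  [subst: {c:=(Bool -> (Int -> b))} | 0 pending]
  -> decompose arrow: push a~Bool, (Bool -> b)~(Int -> b)
step 3: unify a ~ Bool  [subst: {c:=(Bool -> (Int -> b))} | 1 pending]
  bind a := Bool
step 4: unify (Bool -> b) ~ (Int -> b)  [subst: {c:=(Bool -> (Int -> b)), a:=Bool} | 0 pending]
  -> decompose arrow: push Bool~Int, b~b
step 5: unify Bool ~ Int  [subst: {c:=(Bool -> (Int -> b)), a:=Bool} | 1 pending]
  clash: Bool vs Int

Answer: FAIL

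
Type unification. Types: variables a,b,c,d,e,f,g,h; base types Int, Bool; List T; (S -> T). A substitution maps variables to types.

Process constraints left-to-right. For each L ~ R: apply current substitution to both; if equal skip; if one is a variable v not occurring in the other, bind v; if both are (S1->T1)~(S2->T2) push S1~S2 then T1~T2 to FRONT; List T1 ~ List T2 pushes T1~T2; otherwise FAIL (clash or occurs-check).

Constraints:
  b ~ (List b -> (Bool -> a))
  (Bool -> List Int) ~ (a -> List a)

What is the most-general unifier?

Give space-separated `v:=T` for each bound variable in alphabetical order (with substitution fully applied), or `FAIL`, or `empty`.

step 1: unify b ~ (List b -> (Bool -> a))  [subst: {-} | 1 pending]
  occurs-check fail: b in (List b -> (Bool -> a))

Answer: FAIL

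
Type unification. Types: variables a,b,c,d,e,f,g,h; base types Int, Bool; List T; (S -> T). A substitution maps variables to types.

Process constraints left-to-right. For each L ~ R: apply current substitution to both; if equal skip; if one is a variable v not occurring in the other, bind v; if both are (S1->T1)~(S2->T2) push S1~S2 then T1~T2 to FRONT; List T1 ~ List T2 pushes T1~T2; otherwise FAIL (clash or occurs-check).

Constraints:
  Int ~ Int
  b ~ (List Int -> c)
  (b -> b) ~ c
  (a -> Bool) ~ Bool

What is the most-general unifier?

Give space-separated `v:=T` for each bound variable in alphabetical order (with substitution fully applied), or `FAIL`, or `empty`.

step 1: unify Int ~ Int  [subst: {-} | 3 pending]
  -> identical, skip
step 2: unify b ~ (List Int -> c)  [subst: {-} | 2 pending]
  bind b := (List Int -> c)
step 3: unify ((List Int -> c) -> (List Int -> c)) ~ c  [subst: {b:=(List Int -> c)} | 1 pending]
  occurs-check fail

Answer: FAIL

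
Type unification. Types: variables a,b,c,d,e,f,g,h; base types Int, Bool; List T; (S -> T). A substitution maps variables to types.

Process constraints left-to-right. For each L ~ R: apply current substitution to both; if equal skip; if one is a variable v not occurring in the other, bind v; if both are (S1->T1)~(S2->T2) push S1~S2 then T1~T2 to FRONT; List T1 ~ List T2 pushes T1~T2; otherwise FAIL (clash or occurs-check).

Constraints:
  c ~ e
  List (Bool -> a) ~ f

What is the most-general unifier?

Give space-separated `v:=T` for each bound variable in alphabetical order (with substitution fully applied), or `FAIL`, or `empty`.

Answer: c:=e f:=List (Bool -> a)

Derivation:
step 1: unify c ~ e  [subst: {-} | 1 pending]
  bind c := e
step 2: unify List (Bool -> a) ~ f  [subst: {c:=e} | 0 pending]
  bind f := List (Bool -> a)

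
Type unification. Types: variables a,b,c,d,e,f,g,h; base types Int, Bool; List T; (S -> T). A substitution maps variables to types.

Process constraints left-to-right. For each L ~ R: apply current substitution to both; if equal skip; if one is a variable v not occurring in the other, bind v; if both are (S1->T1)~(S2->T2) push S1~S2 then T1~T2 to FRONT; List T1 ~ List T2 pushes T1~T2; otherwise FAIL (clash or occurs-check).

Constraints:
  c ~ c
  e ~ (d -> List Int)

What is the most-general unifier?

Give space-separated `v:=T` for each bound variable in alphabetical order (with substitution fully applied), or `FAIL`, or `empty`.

step 1: unify c ~ c  [subst: {-} | 1 pending]
  -> identical, skip
step 2: unify e ~ (d -> List Int)  [subst: {-} | 0 pending]
  bind e := (d -> List Int)

Answer: e:=(d -> List Int)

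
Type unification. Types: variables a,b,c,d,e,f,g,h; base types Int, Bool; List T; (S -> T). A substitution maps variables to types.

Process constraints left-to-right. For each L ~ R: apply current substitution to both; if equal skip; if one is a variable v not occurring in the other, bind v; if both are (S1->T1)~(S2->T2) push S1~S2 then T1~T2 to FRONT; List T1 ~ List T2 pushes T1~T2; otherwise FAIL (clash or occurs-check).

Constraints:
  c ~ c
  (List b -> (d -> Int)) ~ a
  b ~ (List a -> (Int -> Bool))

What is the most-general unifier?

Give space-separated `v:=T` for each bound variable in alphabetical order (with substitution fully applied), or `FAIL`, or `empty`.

step 1: unify c ~ c  [subst: {-} | 2 pending]
  -> identical, skip
step 2: unify (List b -> (d -> Int)) ~ a  [subst: {-} | 1 pending]
  bind a := (List b -> (d -> Int))
step 3: unify b ~ (List (List b -> (d -> Int)) -> (Int -> Bool))  [subst: {a:=(List b -> (d -> Int))} | 0 pending]
  occurs-check fail: b in (List (List b -> (d -> Int)) -> (Int -> Bool))

Answer: FAIL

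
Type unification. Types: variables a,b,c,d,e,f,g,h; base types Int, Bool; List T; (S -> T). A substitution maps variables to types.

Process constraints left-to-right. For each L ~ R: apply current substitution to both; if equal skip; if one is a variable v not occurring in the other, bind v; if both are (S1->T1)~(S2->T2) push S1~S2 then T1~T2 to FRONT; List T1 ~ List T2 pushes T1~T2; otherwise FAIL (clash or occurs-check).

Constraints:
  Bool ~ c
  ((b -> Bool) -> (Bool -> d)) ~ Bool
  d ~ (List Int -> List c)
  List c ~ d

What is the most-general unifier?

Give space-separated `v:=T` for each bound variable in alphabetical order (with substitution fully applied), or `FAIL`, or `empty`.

Answer: FAIL

Derivation:
step 1: unify Bool ~ c  [subst: {-} | 3 pending]
  bind c := Bool
step 2: unify ((b -> Bool) -> (Bool -> d)) ~ Bool  [subst: {c:=Bool} | 2 pending]
  clash: ((b -> Bool) -> (Bool -> d)) vs Bool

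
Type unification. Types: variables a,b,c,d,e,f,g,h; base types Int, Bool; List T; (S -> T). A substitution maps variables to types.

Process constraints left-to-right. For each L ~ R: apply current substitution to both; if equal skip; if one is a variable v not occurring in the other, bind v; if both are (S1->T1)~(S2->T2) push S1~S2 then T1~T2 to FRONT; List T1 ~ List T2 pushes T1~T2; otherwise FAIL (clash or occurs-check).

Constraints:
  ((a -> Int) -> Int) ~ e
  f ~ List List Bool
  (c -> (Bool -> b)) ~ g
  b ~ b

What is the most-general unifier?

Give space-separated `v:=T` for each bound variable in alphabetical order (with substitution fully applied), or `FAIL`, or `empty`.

step 1: unify ((a -> Int) -> Int) ~ e  [subst: {-} | 3 pending]
  bind e := ((a -> Int) -> Int)
step 2: unify f ~ List List Bool  [subst: {e:=((a -> Int) -> Int)} | 2 pending]
  bind f := List List Bool
step 3: unify (c -> (Bool -> b)) ~ g  [subst: {e:=((a -> Int) -> Int), f:=List List Bool} | 1 pending]
  bind g := (c -> (Bool -> b))
step 4: unify b ~ b  [subst: {e:=((a -> Int) -> Int), f:=List List Bool, g:=(c -> (Bool -> b))} | 0 pending]
  -> identical, skip

Answer: e:=((a -> Int) -> Int) f:=List List Bool g:=(c -> (Bool -> b))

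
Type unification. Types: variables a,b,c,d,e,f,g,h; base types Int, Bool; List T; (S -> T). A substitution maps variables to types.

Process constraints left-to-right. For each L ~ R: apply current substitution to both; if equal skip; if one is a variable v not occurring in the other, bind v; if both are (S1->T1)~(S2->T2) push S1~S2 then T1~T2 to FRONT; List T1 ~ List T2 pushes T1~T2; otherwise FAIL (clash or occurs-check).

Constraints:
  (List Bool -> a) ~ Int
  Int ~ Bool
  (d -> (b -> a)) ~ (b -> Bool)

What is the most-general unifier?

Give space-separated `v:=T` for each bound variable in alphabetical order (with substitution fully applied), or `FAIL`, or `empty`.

Answer: FAIL

Derivation:
step 1: unify (List Bool -> a) ~ Int  [subst: {-} | 2 pending]
  clash: (List Bool -> a) vs Int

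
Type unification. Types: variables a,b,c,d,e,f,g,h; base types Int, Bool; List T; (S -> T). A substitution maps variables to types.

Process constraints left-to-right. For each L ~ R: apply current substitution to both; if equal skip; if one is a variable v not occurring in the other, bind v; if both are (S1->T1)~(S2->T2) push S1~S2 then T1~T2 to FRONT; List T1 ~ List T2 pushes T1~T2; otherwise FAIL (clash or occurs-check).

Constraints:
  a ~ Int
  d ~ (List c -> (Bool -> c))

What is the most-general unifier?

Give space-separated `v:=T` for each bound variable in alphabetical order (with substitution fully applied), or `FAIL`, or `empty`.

Answer: a:=Int d:=(List c -> (Bool -> c))

Derivation:
step 1: unify a ~ Int  [subst: {-} | 1 pending]
  bind a := Int
step 2: unify d ~ (List c -> (Bool -> c))  [subst: {a:=Int} | 0 pending]
  bind d := (List c -> (Bool -> c))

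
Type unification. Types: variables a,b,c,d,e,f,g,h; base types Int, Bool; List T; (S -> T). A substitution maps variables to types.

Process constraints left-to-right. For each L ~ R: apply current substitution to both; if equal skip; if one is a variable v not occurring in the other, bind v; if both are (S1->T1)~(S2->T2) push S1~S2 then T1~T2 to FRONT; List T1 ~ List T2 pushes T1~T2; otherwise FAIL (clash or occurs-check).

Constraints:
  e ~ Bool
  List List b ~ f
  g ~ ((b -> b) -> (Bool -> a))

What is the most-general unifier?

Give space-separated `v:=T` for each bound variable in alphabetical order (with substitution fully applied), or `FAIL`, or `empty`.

Answer: e:=Bool f:=List List b g:=((b -> b) -> (Bool -> a))

Derivation:
step 1: unify e ~ Bool  [subst: {-} | 2 pending]
  bind e := Bool
step 2: unify List List b ~ f  [subst: {e:=Bool} | 1 pending]
  bind f := List List b
step 3: unify g ~ ((b -> b) -> (Bool -> a))  [subst: {e:=Bool, f:=List List b} | 0 pending]
  bind g := ((b -> b) -> (Bool -> a))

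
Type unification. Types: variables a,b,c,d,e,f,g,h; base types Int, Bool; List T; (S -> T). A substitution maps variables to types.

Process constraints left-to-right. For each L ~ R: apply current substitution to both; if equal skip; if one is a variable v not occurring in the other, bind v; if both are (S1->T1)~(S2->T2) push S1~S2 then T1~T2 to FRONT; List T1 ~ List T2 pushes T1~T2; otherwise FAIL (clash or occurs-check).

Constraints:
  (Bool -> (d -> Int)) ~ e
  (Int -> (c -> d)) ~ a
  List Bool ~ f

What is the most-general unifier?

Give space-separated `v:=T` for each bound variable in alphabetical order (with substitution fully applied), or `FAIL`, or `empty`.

Answer: a:=(Int -> (c -> d)) e:=(Bool -> (d -> Int)) f:=List Bool

Derivation:
step 1: unify (Bool -> (d -> Int)) ~ e  [subst: {-} | 2 pending]
  bind e := (Bool -> (d -> Int))
step 2: unify (Int -> (c -> d)) ~ a  [subst: {e:=(Bool -> (d -> Int))} | 1 pending]
  bind a := (Int -> (c -> d))
step 3: unify List Bool ~ f  [subst: {e:=(Bool -> (d -> Int)), a:=(Int -> (c -> d))} | 0 pending]
  bind f := List Bool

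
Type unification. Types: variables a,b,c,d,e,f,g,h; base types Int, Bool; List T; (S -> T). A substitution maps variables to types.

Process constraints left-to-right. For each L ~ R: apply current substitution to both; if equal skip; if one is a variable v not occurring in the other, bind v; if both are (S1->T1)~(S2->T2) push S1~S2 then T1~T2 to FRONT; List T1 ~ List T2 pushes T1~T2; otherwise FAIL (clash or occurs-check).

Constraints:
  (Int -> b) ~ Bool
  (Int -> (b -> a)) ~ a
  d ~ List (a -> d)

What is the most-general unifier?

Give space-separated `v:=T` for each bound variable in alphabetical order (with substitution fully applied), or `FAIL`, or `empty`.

Answer: FAIL

Derivation:
step 1: unify (Int -> b) ~ Bool  [subst: {-} | 2 pending]
  clash: (Int -> b) vs Bool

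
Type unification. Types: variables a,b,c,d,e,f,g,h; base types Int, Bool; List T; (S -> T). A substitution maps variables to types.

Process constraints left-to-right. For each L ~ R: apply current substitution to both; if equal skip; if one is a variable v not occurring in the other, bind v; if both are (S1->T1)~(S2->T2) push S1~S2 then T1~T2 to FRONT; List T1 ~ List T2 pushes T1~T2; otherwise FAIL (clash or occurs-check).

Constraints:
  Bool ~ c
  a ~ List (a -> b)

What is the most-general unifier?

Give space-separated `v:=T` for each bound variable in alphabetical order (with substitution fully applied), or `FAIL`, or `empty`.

step 1: unify Bool ~ c  [subst: {-} | 1 pending]
  bind c := Bool
step 2: unify a ~ List (a -> b)  [subst: {c:=Bool} | 0 pending]
  occurs-check fail: a in List (a -> b)

Answer: FAIL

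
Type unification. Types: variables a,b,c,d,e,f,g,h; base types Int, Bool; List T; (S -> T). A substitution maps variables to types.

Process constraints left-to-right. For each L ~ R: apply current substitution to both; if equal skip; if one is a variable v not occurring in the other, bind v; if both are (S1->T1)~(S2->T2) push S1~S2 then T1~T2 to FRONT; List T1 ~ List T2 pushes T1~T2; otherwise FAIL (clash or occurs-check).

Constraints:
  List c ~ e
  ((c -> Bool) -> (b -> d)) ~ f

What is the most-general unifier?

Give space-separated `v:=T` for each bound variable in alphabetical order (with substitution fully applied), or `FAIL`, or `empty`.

step 1: unify List c ~ e  [subst: {-} | 1 pending]
  bind e := List c
step 2: unify ((c -> Bool) -> (b -> d)) ~ f  [subst: {e:=List c} | 0 pending]
  bind f := ((c -> Bool) -> (b -> d))

Answer: e:=List c f:=((c -> Bool) -> (b -> d))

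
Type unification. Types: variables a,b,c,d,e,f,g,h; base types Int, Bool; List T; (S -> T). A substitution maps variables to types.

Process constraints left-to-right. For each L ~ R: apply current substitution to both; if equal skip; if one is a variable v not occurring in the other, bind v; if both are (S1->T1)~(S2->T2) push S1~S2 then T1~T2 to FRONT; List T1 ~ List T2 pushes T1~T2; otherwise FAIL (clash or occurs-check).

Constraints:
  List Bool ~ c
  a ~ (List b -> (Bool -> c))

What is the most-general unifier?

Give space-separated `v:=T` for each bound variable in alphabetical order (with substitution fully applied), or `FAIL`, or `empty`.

step 1: unify List Bool ~ c  [subst: {-} | 1 pending]
  bind c := List Bool
step 2: unify a ~ (List b -> (Bool -> List Bool))  [subst: {c:=List Bool} | 0 pending]
  bind a := (List b -> (Bool -> List Bool))

Answer: a:=(List b -> (Bool -> List Bool)) c:=List Bool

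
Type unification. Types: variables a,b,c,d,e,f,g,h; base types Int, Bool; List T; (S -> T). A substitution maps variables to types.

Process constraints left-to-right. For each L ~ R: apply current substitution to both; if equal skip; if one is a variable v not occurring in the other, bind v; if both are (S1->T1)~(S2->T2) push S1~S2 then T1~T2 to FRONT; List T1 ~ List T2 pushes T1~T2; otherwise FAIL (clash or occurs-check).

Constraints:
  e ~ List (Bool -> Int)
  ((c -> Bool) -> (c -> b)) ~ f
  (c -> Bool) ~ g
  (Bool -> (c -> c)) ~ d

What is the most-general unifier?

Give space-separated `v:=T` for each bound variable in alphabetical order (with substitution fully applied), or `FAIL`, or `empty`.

Answer: d:=(Bool -> (c -> c)) e:=List (Bool -> Int) f:=((c -> Bool) -> (c -> b)) g:=(c -> Bool)

Derivation:
step 1: unify e ~ List (Bool -> Int)  [subst: {-} | 3 pending]
  bind e := List (Bool -> Int)
step 2: unify ((c -> Bool) -> (c -> b)) ~ f  [subst: {e:=List (Bool -> Int)} | 2 pending]
  bind f := ((c -> Bool) -> (c -> b))
step 3: unify (c -> Bool) ~ g  [subst: {e:=List (Bool -> Int), f:=((c -> Bool) -> (c -> b))} | 1 pending]
  bind g := (c -> Bool)
step 4: unify (Bool -> (c -> c)) ~ d  [subst: {e:=List (Bool -> Int), f:=((c -> Bool) -> (c -> b)), g:=(c -> Bool)} | 0 pending]
  bind d := (Bool -> (c -> c))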